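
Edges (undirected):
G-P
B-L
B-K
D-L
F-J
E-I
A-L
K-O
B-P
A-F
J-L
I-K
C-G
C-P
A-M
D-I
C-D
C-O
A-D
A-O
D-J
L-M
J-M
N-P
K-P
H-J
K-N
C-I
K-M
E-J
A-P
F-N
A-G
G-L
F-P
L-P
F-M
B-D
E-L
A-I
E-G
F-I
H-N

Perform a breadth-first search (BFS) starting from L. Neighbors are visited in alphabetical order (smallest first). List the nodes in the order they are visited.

Visit L; enqueue A, B, D, E, G, J, M, P → queue [A, B, D, E, G, J, M, P]
Visit A; enqueue F, I, O → queue [B, D, E, G, J, M, P, F, I, O]
Visit B; enqueue K → queue [D, E, G, J, M, P, F, I, O, K]
Visit D; enqueue C → queue [E, G, J, M, P, F, I, O, K, C]
Visit E → queue [G, J, M, P, F, I, O, K, C]
Visit G → queue [J, M, P, F, I, O, K, C]
Visit J; enqueue H → queue [M, P, F, I, O, K, C, H]
Visit M → queue [P, F, I, O, K, C, H]
Visit P; enqueue N → queue [F, I, O, K, C, H, N]
Visit F → queue [I, O, K, C, H, N]
Visit I → queue [O, K, C, H, N]
Visit O → queue [K, C, H, N]
Visit K → queue [C, H, N]
Visit C → queue [H, N]
Visit H → queue [N]
Visit N → queue []

L, A, B, D, E, G, J, M, P, F, I, O, K, C, H, N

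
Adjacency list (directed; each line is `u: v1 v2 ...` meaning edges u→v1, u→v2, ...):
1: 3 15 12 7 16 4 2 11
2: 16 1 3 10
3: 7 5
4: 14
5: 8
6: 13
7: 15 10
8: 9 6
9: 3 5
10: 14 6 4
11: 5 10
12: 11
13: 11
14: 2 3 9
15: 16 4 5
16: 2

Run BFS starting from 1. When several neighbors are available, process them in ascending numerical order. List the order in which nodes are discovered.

1, 2, 3, 4, 7, 11, 12, 15, 16, 10, 5, 14, 6, 8, 9, 13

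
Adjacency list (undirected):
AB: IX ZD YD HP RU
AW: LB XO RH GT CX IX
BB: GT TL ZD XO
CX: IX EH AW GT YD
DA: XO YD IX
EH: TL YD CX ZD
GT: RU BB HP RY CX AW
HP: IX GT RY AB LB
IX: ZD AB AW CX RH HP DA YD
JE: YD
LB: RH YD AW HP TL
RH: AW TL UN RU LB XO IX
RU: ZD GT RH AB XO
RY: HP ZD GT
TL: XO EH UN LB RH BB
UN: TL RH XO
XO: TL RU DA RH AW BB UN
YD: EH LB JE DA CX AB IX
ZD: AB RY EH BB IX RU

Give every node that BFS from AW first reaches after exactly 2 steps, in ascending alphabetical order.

AB, BB, DA, EH, HP, RU, RY, TL, UN, YD, ZD

Level 0: AW
Level 1: CX, GT, IX, LB, RH, XO
Level 2: AB, BB, DA, EH, HP, RU, RY, TL, UN, YD, ZD
Level 3: JE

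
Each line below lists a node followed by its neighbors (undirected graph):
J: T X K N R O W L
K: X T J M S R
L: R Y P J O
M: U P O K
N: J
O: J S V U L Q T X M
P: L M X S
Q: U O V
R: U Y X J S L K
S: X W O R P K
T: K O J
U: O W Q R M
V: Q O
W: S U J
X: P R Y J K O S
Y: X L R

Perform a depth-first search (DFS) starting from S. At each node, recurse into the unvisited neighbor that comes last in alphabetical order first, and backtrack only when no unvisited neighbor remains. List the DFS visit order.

S X Y R U W J T O V Q M P L K N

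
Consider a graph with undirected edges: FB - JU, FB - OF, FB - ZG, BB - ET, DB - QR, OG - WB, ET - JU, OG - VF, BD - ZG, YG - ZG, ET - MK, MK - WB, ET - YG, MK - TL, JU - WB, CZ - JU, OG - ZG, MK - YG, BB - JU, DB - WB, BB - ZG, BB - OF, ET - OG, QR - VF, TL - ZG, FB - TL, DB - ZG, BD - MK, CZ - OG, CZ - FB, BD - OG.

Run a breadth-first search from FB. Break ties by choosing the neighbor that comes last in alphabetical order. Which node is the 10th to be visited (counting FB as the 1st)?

BD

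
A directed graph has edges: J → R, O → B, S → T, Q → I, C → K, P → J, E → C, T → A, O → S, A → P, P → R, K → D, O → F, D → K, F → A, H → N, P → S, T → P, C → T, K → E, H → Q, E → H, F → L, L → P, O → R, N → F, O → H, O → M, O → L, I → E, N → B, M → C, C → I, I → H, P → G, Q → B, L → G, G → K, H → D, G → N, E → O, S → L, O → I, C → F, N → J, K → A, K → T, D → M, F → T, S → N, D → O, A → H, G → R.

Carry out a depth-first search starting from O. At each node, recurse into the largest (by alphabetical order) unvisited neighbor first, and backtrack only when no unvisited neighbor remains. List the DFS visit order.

O → S → T → P → R → J → G → N → F → L → A → H → Q → I → E → C → K → D → M → B

Visit O
O → S
S → T
T → P
P → R
P → J
P → G
G → N
N → F
F → L
F → A
A → H
H → Q
Q → I
I → E
E → C
C → K
K → D
D → M
Q → B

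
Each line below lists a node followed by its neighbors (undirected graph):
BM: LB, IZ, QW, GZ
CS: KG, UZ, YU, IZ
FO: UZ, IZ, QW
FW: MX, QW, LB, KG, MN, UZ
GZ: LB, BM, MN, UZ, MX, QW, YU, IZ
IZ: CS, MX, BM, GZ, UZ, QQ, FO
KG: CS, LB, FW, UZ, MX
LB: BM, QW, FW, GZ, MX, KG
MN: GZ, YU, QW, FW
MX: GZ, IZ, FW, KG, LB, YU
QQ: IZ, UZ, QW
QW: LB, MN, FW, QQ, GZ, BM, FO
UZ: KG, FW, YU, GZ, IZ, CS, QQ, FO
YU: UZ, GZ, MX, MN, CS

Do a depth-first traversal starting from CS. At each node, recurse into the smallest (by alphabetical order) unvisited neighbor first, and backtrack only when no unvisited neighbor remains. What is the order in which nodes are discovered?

CS IZ BM GZ LB FW KG MX YU MN QW FO UZ QQ

Visit CS
CS → IZ
IZ → BM
BM → GZ
GZ → LB
LB → FW
FW → KG
KG → MX
MX → YU
YU → MN
MN → QW
QW → FO
FO → UZ
UZ → QQ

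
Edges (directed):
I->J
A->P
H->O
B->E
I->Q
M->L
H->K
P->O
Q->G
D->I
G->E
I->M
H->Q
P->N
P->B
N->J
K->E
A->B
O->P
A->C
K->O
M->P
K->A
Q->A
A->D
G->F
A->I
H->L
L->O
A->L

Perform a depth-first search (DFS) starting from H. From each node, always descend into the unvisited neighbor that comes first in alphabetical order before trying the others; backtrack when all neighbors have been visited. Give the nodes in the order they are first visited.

Visit H
H → K
K → A
A → B
B → E
A → C
A → D
D → I
I → J
I → M
M → L
L → O
O → P
P → N
I → Q
Q → G
G → F

H -> K -> A -> B -> E -> C -> D -> I -> J -> M -> L -> O -> P -> N -> Q -> G -> F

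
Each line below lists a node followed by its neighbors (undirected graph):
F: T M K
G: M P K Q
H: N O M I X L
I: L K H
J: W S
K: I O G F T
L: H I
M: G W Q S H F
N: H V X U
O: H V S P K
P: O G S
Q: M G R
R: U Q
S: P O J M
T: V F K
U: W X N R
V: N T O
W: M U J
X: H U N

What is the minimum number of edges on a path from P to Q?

Level 0: P
Level 1: G, O, S
Level 2: H, J, K, M, Q, V
Level 3: F, I, L, N, R, T, W, X
Level 4: U
Q first appears at level 2.

2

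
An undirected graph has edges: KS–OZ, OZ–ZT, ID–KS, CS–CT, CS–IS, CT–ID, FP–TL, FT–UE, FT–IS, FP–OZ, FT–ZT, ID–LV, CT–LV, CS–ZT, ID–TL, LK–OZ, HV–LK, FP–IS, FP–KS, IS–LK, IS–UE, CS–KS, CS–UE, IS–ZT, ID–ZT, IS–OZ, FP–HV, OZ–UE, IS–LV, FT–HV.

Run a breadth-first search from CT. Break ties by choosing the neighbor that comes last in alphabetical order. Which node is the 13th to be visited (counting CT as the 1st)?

FP

Visit CT; enqueue LV, ID, CS → queue [LV, ID, CS]
Visit LV; enqueue IS → queue [ID, CS, IS]
Visit ID; enqueue ZT, TL, KS → queue [CS, IS, ZT, TL, KS]
Visit CS; enqueue UE → queue [IS, ZT, TL, KS, UE]
Visit IS; enqueue OZ, LK, FT, FP → queue [ZT, TL, KS, UE, OZ, LK, FT, FP]
Visit ZT → queue [TL, KS, UE, OZ, LK, FT, FP]
Visit TL → queue [KS, UE, OZ, LK, FT, FP]
Visit KS → queue [UE, OZ, LK, FT, FP]
Visit UE → queue [OZ, LK, FT, FP]
Visit OZ → queue [LK, FT, FP]
Visit LK; enqueue HV → queue [FT, FP, HV]
Visit FT → queue [FP, HV]
Visit FP → queue [HV]
Visit HV → queue []

Visit order: CT, LV, ID, CS, IS, ZT, TL, KS, UE, OZ, LK, FT, FP, HV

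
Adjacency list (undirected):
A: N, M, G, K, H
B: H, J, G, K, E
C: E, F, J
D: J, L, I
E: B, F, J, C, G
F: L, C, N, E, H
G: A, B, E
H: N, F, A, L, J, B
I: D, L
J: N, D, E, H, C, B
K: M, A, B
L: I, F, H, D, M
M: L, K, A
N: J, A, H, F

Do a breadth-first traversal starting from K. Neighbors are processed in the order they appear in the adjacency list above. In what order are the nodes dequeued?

Visit K; enqueue M, A, B → queue [M, A, B]
Visit M; enqueue L → queue [A, B, L]
Visit A; enqueue N, G, H → queue [B, L, N, G, H]
Visit B; enqueue J, E → queue [L, N, G, H, J, E]
Visit L; enqueue I, F, D → queue [N, G, H, J, E, I, F, D]
Visit N → queue [G, H, J, E, I, F, D]
Visit G → queue [H, J, E, I, F, D]
Visit H → queue [J, E, I, F, D]
Visit J; enqueue C → queue [E, I, F, D, C]
Visit E → queue [I, F, D, C]
Visit I → queue [F, D, C]
Visit F → queue [D, C]
Visit D → queue [C]
Visit C → queue []

K, M, A, B, L, N, G, H, J, E, I, F, D, C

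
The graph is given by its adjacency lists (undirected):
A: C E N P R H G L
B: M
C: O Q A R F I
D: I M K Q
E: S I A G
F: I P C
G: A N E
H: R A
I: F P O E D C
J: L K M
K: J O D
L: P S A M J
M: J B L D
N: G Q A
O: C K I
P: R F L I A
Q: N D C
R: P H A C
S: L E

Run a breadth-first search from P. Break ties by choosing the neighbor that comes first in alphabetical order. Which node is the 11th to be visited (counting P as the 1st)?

Visit P; enqueue A, F, I, L, R → queue [A, F, I, L, R]
Visit A; enqueue C, E, G, H, N → queue [F, I, L, R, C, E, G, H, N]
Visit F → queue [I, L, R, C, E, G, H, N]
Visit I; enqueue D, O → queue [L, R, C, E, G, H, N, D, O]
Visit L; enqueue J, M, S → queue [R, C, E, G, H, N, D, O, J, M, S]
Visit R → queue [C, E, G, H, N, D, O, J, M, S]
Visit C; enqueue Q → queue [E, G, H, N, D, O, J, M, S, Q]
Visit E → queue [G, H, N, D, O, J, M, S, Q]
Visit G → queue [H, N, D, O, J, M, S, Q]
Visit H → queue [N, D, O, J, M, S, Q]
Visit N → queue [D, O, J, M, S, Q]
Visit D; enqueue K → queue [O, J, M, S, Q, K]
Visit O → queue [J, M, S, Q, K]
Visit J → queue [M, S, Q, K]
Visit M; enqueue B → queue [S, Q, K, B]
Visit S → queue [Q, K, B]
Visit Q → queue [K, B]
Visit K → queue [B]
Visit B → queue []

Visit order: P, A, F, I, L, R, C, E, G, H, N, D, O, J, M, S, Q, K, B

N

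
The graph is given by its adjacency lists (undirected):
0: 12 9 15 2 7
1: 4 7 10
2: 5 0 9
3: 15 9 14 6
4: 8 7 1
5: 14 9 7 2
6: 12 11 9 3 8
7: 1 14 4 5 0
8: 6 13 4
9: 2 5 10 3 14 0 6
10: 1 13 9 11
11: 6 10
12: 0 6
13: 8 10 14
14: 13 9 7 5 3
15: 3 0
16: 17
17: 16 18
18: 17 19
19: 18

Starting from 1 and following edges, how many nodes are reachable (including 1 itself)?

16

BFS from 1 visits: 1, 4, 7, 10, 8, 14, 5, 0, 13, 9, 11, 6, 3, 2, 12, 15
Reachable nodes: 16 of 20 total.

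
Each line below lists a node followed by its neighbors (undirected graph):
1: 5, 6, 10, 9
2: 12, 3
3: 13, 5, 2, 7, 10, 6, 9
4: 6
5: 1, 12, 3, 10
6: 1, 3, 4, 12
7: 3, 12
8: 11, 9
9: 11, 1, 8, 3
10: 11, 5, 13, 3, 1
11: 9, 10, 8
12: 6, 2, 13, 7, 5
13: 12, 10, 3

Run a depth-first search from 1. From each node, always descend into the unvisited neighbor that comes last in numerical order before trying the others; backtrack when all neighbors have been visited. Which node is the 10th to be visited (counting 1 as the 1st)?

Visit 1
1 → 10
10 → 13
13 → 12
12 → 7
7 → 3
3 → 9
9 → 11
11 → 8
3 → 6
6 → 4
3 → 5
3 → 2

Visit order: 1, 10, 13, 12, 7, 3, 9, 11, 8, 6, 4, 5, 2

6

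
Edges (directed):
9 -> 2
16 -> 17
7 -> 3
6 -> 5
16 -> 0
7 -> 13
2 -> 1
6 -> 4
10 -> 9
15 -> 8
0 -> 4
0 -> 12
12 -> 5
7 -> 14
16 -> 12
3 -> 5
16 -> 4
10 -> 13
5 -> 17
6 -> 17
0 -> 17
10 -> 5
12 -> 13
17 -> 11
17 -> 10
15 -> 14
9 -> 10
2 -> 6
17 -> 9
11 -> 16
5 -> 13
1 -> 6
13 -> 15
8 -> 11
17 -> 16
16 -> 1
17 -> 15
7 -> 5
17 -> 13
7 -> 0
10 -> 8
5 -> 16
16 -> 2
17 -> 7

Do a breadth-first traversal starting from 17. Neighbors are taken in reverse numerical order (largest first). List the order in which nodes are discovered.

Visit 17; enqueue 16, 15, 13, 11, 10, 9, 7 → queue [16, 15, 13, 11, 10, 9, 7]
Visit 16; enqueue 12, 4, 2, 1, 0 → queue [15, 13, 11, 10, 9, 7, 12, 4, 2, 1, 0]
Visit 15; enqueue 14, 8 → queue [13, 11, 10, 9, 7, 12, 4, 2, 1, 0, 14, 8]
Visit 13 → queue [11, 10, 9, 7, 12, 4, 2, 1, 0, 14, 8]
Visit 11 → queue [10, 9, 7, 12, 4, 2, 1, 0, 14, 8]
Visit 10; enqueue 5 → queue [9, 7, 12, 4, 2, 1, 0, 14, 8, 5]
Visit 9 → queue [7, 12, 4, 2, 1, 0, 14, 8, 5]
Visit 7; enqueue 3 → queue [12, 4, 2, 1, 0, 14, 8, 5, 3]
Visit 12 → queue [4, 2, 1, 0, 14, 8, 5, 3]
Visit 4 → queue [2, 1, 0, 14, 8, 5, 3]
Visit 2; enqueue 6 → queue [1, 0, 14, 8, 5, 3, 6]
Visit 1 → queue [0, 14, 8, 5, 3, 6]
Visit 0 → queue [14, 8, 5, 3, 6]
Visit 14 → queue [8, 5, 3, 6]
Visit 8 → queue [5, 3, 6]
Visit 5 → queue [3, 6]
Visit 3 → queue [6]
Visit 6 → queue []

17 → 16 → 15 → 13 → 11 → 10 → 9 → 7 → 12 → 4 → 2 → 1 → 0 → 14 → 8 → 5 → 3 → 6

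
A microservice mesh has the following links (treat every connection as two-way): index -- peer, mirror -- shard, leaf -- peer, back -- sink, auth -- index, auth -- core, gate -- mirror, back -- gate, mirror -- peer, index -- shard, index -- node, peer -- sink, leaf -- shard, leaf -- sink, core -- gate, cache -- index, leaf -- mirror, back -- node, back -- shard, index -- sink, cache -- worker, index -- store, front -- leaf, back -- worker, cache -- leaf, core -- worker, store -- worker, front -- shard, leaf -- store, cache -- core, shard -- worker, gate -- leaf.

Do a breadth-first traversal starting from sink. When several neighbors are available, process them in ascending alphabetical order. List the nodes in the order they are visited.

sink -> back -> index -> leaf -> peer -> gate -> node -> shard -> worker -> auth -> cache -> store -> front -> mirror -> core

Visit sink; enqueue back, index, leaf, peer → queue [back, index, leaf, peer]
Visit back; enqueue gate, node, shard, worker → queue [index, leaf, peer, gate, node, shard, worker]
Visit index; enqueue auth, cache, store → queue [leaf, peer, gate, node, shard, worker, auth, cache, store]
Visit leaf; enqueue front, mirror → queue [peer, gate, node, shard, worker, auth, cache, store, front, mirror]
Visit peer → queue [gate, node, shard, worker, auth, cache, store, front, mirror]
Visit gate; enqueue core → queue [node, shard, worker, auth, cache, store, front, mirror, core]
Visit node → queue [shard, worker, auth, cache, store, front, mirror, core]
Visit shard → queue [worker, auth, cache, store, front, mirror, core]
Visit worker → queue [auth, cache, store, front, mirror, core]
Visit auth → queue [cache, store, front, mirror, core]
Visit cache → queue [store, front, mirror, core]
Visit store → queue [front, mirror, core]
Visit front → queue [mirror, core]
Visit mirror → queue [core]
Visit core → queue []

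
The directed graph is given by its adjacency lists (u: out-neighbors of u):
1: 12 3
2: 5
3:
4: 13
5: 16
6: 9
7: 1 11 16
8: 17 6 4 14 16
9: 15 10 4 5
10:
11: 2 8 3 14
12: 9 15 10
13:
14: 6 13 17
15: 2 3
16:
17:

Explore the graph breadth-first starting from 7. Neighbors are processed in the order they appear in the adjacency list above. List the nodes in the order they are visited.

7, 1, 11, 16, 12, 3, 2, 8, 14, 9, 15, 10, 5, 17, 6, 4, 13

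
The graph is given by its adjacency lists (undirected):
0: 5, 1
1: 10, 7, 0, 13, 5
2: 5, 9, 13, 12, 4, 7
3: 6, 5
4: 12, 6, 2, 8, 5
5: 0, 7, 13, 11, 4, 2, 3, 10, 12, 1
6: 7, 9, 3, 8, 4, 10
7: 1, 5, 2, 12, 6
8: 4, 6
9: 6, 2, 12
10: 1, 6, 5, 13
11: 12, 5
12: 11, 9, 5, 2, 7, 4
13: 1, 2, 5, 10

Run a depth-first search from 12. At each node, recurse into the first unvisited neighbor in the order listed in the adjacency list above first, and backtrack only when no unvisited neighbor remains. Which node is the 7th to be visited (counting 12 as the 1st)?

6

Visit 12
12 → 11
11 → 5
5 → 0
0 → 1
1 → 10
10 → 6
6 → 7
7 → 2
2 → 9
2 → 13
2 → 4
4 → 8
6 → 3

Visit order: 12, 11, 5, 0, 1, 10, 6, 7, 2, 9, 13, 4, 8, 3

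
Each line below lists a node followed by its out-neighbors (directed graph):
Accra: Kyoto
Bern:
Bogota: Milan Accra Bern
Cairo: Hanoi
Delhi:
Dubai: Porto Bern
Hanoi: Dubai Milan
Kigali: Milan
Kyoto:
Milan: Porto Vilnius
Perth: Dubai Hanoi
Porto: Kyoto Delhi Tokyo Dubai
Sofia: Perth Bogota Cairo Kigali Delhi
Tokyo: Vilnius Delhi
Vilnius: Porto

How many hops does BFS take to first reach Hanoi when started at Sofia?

2

Level 0: Sofia
Level 1: Bogota, Cairo, Delhi, Kigali, Perth
Level 2: Accra, Bern, Dubai, Hanoi, Milan
Level 3: Kyoto, Porto, Vilnius
Level 4: Tokyo
Hanoi first appears at level 2.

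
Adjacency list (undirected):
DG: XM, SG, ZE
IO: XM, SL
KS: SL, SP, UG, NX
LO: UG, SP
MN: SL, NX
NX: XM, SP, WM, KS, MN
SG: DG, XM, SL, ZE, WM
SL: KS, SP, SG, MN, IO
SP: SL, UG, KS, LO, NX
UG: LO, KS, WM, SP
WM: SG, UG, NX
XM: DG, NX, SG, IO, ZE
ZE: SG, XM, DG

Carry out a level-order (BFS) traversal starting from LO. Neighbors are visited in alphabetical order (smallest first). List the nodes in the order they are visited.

Visit LO; enqueue SP, UG → queue [SP, UG]
Visit SP; enqueue KS, NX, SL → queue [UG, KS, NX, SL]
Visit UG; enqueue WM → queue [KS, NX, SL, WM]
Visit KS → queue [NX, SL, WM]
Visit NX; enqueue MN, XM → queue [SL, WM, MN, XM]
Visit SL; enqueue IO, SG → queue [WM, MN, XM, IO, SG]
Visit WM → queue [MN, XM, IO, SG]
Visit MN → queue [XM, IO, SG]
Visit XM; enqueue DG, ZE → queue [IO, SG, DG, ZE]
Visit IO → queue [SG, DG, ZE]
Visit SG → queue [DG, ZE]
Visit DG → queue [ZE]
Visit ZE → queue []

LO, SP, UG, KS, NX, SL, WM, MN, XM, IO, SG, DG, ZE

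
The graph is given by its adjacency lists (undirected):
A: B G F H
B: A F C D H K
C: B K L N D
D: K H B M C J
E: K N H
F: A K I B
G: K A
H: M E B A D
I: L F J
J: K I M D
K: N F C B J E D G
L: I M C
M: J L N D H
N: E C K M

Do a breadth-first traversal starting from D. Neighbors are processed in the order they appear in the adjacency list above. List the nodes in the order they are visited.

Visit D; enqueue K, H, B, M, C, J → queue [K, H, B, M, C, J]
Visit K; enqueue N, F, E, G → queue [H, B, M, C, J, N, F, E, G]
Visit H; enqueue A → queue [B, M, C, J, N, F, E, G, A]
Visit B → queue [M, C, J, N, F, E, G, A]
Visit M; enqueue L → queue [C, J, N, F, E, G, A, L]
Visit C → queue [J, N, F, E, G, A, L]
Visit J; enqueue I → queue [N, F, E, G, A, L, I]
Visit N → queue [F, E, G, A, L, I]
Visit F → queue [E, G, A, L, I]
Visit E → queue [G, A, L, I]
Visit G → queue [A, L, I]
Visit A → queue [L, I]
Visit L → queue [I]
Visit I → queue []

D, K, H, B, M, C, J, N, F, E, G, A, L, I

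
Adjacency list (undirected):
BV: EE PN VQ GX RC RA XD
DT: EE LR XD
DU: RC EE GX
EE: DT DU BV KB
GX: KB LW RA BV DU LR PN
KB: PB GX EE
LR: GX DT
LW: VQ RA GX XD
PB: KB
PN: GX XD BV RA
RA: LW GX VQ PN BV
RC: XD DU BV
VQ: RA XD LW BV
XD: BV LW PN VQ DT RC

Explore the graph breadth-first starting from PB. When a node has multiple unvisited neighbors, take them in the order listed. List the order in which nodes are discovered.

Visit PB; enqueue KB → queue [KB]
Visit KB; enqueue GX, EE → queue [GX, EE]
Visit GX; enqueue LW, RA, BV, DU, LR, PN → queue [EE, LW, RA, BV, DU, LR, PN]
Visit EE; enqueue DT → queue [LW, RA, BV, DU, LR, PN, DT]
Visit LW; enqueue VQ, XD → queue [RA, BV, DU, LR, PN, DT, VQ, XD]
Visit RA → queue [BV, DU, LR, PN, DT, VQ, XD]
Visit BV; enqueue RC → queue [DU, LR, PN, DT, VQ, XD, RC]
Visit DU → queue [LR, PN, DT, VQ, XD, RC]
Visit LR → queue [PN, DT, VQ, XD, RC]
Visit PN → queue [DT, VQ, XD, RC]
Visit DT → queue [VQ, XD, RC]
Visit VQ → queue [XD, RC]
Visit XD → queue [RC]
Visit RC → queue []

PB → KB → GX → EE → LW → RA → BV → DU → LR → PN → DT → VQ → XD → RC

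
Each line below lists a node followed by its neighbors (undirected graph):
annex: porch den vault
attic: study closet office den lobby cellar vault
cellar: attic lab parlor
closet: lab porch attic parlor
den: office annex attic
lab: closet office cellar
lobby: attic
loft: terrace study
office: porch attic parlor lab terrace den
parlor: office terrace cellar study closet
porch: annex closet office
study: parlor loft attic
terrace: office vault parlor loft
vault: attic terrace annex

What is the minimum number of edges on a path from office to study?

2

Level 0: office
Level 1: attic, den, lab, parlor, porch, terrace
Level 2: annex, cellar, closet, lobby, loft, study, vault
study first appears at level 2.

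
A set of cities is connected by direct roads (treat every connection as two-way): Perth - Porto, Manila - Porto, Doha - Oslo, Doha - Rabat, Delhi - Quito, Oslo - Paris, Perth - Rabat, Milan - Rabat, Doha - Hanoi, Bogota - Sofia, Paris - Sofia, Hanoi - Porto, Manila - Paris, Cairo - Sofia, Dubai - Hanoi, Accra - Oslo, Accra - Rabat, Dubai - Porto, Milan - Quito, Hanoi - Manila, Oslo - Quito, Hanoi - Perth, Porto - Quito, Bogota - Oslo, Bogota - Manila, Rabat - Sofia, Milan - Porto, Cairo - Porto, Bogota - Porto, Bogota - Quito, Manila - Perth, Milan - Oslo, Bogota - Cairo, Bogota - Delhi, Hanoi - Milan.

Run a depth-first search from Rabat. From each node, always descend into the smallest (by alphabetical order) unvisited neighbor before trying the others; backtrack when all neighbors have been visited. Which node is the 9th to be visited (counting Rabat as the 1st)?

Visit Rabat
Rabat → Accra
Accra → Oslo
Oslo → Bogota
Bogota → Cairo
Cairo → Porto
Porto → Dubai
Dubai → Hanoi
Hanoi → Doha
Hanoi → Manila
Manila → Paris
Paris → Sofia
Manila → Perth
Hanoi → Milan
Milan → Quito
Quito → Delhi

Visit order: Rabat, Accra, Oslo, Bogota, Cairo, Porto, Dubai, Hanoi, Doha, Manila, Paris, Sofia, Perth, Milan, Quito, Delhi

Doha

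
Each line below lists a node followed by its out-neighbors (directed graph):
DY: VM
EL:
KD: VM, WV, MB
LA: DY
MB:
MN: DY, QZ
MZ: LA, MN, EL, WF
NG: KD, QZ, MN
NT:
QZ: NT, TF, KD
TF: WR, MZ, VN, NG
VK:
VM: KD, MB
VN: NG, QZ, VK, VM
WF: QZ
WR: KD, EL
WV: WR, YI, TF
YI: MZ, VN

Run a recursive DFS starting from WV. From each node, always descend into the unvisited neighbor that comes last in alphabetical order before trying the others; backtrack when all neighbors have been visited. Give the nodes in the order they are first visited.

Visit WV
WV → YI
YI → VN
VN → VM
VM → MB
VM → KD
VN → VK
VN → QZ
QZ → TF
TF → WR
WR → EL
TF → NG
NG → MN
MN → DY
TF → MZ
MZ → WF
MZ → LA
QZ → NT

WV, YI, VN, VM, MB, KD, VK, QZ, TF, WR, EL, NG, MN, DY, MZ, WF, LA, NT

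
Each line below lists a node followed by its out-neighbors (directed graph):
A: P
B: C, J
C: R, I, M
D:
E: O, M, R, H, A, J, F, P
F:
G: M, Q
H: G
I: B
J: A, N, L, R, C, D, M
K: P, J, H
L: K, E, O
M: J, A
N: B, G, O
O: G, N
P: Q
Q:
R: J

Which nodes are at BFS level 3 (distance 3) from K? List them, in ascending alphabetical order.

Level 0: K
Level 1: H, J, P
Level 2: A, C, D, G, L, M, N, Q, R
Level 3: B, E, I, O
Level 4: F

B, E, I, O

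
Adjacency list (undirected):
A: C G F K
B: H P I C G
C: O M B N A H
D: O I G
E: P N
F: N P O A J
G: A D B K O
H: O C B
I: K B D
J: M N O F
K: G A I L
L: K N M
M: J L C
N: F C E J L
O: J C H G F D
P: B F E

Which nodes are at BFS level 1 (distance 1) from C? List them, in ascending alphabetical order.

A, B, H, M, N, O

Level 0: C
Level 1: A, B, H, M, N, O
Level 2: D, E, F, G, I, J, K, L, P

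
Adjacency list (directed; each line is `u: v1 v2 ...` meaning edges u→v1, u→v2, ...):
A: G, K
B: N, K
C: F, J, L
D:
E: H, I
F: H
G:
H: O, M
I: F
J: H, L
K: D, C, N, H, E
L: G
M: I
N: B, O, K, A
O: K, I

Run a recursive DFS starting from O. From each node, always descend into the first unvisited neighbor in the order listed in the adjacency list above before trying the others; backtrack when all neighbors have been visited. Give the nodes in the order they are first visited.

Visit O
O → K
K → D
K → C
C → F
F → H
H → M
M → I
C → J
J → L
L → G
K → N
N → B
N → A
K → E

O, K, D, C, F, H, M, I, J, L, G, N, B, A, E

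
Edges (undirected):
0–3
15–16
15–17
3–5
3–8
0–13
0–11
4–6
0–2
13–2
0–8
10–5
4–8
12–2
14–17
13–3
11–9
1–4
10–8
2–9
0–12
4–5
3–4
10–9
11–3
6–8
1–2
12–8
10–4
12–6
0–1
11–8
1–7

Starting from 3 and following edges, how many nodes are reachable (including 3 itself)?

BFS from 3 visits: 3, 0, 4, 5, 8, 11, 13, 1, 2, 12, 6, 10, 9, 7
Reachable nodes: 14 of 18 total.

14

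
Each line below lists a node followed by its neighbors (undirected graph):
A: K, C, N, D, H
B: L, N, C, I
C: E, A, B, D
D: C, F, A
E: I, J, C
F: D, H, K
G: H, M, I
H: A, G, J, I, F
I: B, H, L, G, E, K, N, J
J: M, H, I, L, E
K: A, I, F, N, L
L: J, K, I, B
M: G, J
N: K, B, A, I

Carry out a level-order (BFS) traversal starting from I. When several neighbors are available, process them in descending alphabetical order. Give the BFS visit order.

Visit I; enqueue N, L, K, J, H, G, E, B → queue [N, L, K, J, H, G, E, B]
Visit N; enqueue A → queue [L, K, J, H, G, E, B, A]
Visit L → queue [K, J, H, G, E, B, A]
Visit K; enqueue F → queue [J, H, G, E, B, A, F]
Visit J; enqueue M → queue [H, G, E, B, A, F, M]
Visit H → queue [G, E, B, A, F, M]
Visit G → queue [E, B, A, F, M]
Visit E; enqueue C → queue [B, A, F, M, C]
Visit B → queue [A, F, M, C]
Visit A; enqueue D → queue [F, M, C, D]
Visit F → queue [M, C, D]
Visit M → queue [C, D]
Visit C → queue [D]
Visit D → queue []

I → N → L → K → J → H → G → E → B → A → F → M → C → D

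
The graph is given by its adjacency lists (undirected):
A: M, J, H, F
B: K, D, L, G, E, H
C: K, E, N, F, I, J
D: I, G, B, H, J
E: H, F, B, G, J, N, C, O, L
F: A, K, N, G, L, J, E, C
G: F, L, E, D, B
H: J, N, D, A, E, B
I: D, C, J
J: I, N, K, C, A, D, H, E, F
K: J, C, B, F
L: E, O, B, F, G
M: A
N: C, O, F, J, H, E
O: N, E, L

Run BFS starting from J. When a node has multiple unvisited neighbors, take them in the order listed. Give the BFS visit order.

J → I → N → K → C → A → D → H → E → F → O → B → M → G → L

Visit J; enqueue I, N, K, C, A, D, H, E, F → queue [I, N, K, C, A, D, H, E, F]
Visit I → queue [N, K, C, A, D, H, E, F]
Visit N; enqueue O → queue [K, C, A, D, H, E, F, O]
Visit K; enqueue B → queue [C, A, D, H, E, F, O, B]
Visit C → queue [A, D, H, E, F, O, B]
Visit A; enqueue M → queue [D, H, E, F, O, B, M]
Visit D; enqueue G → queue [H, E, F, O, B, M, G]
Visit H → queue [E, F, O, B, M, G]
Visit E; enqueue L → queue [F, O, B, M, G, L]
Visit F → queue [O, B, M, G, L]
Visit O → queue [B, M, G, L]
Visit B → queue [M, G, L]
Visit M → queue [G, L]
Visit G → queue [L]
Visit L → queue []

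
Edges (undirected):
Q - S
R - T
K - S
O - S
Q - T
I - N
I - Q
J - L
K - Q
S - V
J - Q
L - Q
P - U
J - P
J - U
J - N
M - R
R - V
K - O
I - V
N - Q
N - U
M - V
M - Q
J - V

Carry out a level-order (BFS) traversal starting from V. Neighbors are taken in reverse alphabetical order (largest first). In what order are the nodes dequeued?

Visit V; enqueue S, R, M, J, I → queue [S, R, M, J, I]
Visit S; enqueue Q, O, K → queue [R, M, J, I, Q, O, K]
Visit R; enqueue T → queue [M, J, I, Q, O, K, T]
Visit M → queue [J, I, Q, O, K, T]
Visit J; enqueue U, P, N, L → queue [I, Q, O, K, T, U, P, N, L]
Visit I → queue [Q, O, K, T, U, P, N, L]
Visit Q → queue [O, K, T, U, P, N, L]
Visit O → queue [K, T, U, P, N, L]
Visit K → queue [T, U, P, N, L]
Visit T → queue [U, P, N, L]
Visit U → queue [P, N, L]
Visit P → queue [N, L]
Visit N → queue [L]
Visit L → queue []

V, S, R, M, J, I, Q, O, K, T, U, P, N, L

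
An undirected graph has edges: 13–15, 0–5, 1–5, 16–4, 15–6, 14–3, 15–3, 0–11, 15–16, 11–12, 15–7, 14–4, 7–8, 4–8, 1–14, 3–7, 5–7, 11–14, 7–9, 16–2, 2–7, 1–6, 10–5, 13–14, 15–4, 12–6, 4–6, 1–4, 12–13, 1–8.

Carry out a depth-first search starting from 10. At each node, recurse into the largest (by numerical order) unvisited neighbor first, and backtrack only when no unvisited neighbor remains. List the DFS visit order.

Visit 10
10 → 5
5 → 7
7 → 15
15 → 16
16 → 4
4 → 14
14 → 13
13 → 12
12 → 11
11 → 0
12 → 6
6 → 1
1 → 8
14 → 3
16 → 2
7 → 9

10, 5, 7, 15, 16, 4, 14, 13, 12, 11, 0, 6, 1, 8, 3, 2, 9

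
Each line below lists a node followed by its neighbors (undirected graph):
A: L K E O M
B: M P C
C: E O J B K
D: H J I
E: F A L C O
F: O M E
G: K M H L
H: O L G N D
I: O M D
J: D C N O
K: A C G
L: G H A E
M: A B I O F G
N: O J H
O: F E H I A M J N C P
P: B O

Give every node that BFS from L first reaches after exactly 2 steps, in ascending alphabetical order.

C, D, F, K, M, N, O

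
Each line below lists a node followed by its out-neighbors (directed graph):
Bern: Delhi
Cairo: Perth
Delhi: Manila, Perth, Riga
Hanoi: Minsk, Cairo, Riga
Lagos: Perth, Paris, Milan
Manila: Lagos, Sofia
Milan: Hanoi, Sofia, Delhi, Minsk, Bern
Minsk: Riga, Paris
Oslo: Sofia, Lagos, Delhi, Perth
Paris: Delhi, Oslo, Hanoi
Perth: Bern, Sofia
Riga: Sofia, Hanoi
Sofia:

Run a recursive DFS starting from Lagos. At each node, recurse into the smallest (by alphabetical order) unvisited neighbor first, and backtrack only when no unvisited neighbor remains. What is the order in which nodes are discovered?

Visit Lagos
Lagos → Milan
Milan → Bern
Bern → Delhi
Delhi → Manila
Manila → Sofia
Delhi → Perth
Delhi → Riga
Riga → Hanoi
Hanoi → Cairo
Hanoi → Minsk
Minsk → Paris
Paris → Oslo

Lagos -> Milan -> Bern -> Delhi -> Manila -> Sofia -> Perth -> Riga -> Hanoi -> Cairo -> Minsk -> Paris -> Oslo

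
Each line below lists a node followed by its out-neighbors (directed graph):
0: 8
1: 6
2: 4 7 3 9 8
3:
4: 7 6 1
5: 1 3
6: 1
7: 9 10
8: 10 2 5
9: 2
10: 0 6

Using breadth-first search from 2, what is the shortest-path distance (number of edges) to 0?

3

Level 0: 2
Level 1: 3, 4, 7, 8, 9
Level 2: 1, 5, 6, 10
Level 3: 0
0 first appears at level 3.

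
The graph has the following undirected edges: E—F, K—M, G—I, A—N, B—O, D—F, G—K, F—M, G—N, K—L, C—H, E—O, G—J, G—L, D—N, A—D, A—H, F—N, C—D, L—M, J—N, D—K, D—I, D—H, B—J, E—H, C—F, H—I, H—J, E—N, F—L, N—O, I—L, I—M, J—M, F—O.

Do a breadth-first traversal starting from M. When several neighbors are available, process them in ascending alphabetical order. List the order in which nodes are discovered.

M, F, I, J, K, L, C, D, E, N, O, G, H, B, A

Visit M; enqueue F, I, J, K, L → queue [F, I, J, K, L]
Visit F; enqueue C, D, E, N, O → queue [I, J, K, L, C, D, E, N, O]
Visit I; enqueue G, H → queue [J, K, L, C, D, E, N, O, G, H]
Visit J; enqueue B → queue [K, L, C, D, E, N, O, G, H, B]
Visit K → queue [L, C, D, E, N, O, G, H, B]
Visit L → queue [C, D, E, N, O, G, H, B]
Visit C → queue [D, E, N, O, G, H, B]
Visit D; enqueue A → queue [E, N, O, G, H, B, A]
Visit E → queue [N, O, G, H, B, A]
Visit N → queue [O, G, H, B, A]
Visit O → queue [G, H, B, A]
Visit G → queue [H, B, A]
Visit H → queue [B, A]
Visit B → queue [A]
Visit A → queue []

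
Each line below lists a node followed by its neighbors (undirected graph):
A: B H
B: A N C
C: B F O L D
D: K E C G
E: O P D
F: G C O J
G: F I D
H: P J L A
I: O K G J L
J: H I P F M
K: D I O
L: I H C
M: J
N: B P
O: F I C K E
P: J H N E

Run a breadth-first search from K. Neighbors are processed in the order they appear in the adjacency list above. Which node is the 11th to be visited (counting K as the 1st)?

Visit K; enqueue D, I, O → queue [D, I, O]
Visit D; enqueue E, C, G → queue [I, O, E, C, G]
Visit I; enqueue J, L → queue [O, E, C, G, J, L]
Visit O; enqueue F → queue [E, C, G, J, L, F]
Visit E; enqueue P → queue [C, G, J, L, F, P]
Visit C; enqueue B → queue [G, J, L, F, P, B]
Visit G → queue [J, L, F, P, B]
Visit J; enqueue H, M → queue [L, F, P, B, H, M]
Visit L → queue [F, P, B, H, M]
Visit F → queue [P, B, H, M]
Visit P; enqueue N → queue [B, H, M, N]
Visit B; enqueue A → queue [H, M, N, A]
Visit H → queue [M, N, A]
Visit M → queue [N, A]
Visit N → queue [A]
Visit A → queue []

Visit order: K, D, I, O, E, C, G, J, L, F, P, B, H, M, N, A

P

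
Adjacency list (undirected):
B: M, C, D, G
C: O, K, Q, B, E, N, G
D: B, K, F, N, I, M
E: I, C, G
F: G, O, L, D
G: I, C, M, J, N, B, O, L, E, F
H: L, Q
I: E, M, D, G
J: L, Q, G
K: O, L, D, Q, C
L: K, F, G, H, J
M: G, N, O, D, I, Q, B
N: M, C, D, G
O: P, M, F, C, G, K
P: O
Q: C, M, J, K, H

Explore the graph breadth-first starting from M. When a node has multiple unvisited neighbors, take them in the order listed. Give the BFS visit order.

M -> G -> N -> O -> D -> I -> Q -> B -> C -> J -> L -> E -> F -> P -> K -> H

Visit M; enqueue G, N, O, D, I, Q, B → queue [G, N, O, D, I, Q, B]
Visit G; enqueue C, J, L, E, F → queue [N, O, D, I, Q, B, C, J, L, E, F]
Visit N → queue [O, D, I, Q, B, C, J, L, E, F]
Visit O; enqueue P, K → queue [D, I, Q, B, C, J, L, E, F, P, K]
Visit D → queue [I, Q, B, C, J, L, E, F, P, K]
Visit I → queue [Q, B, C, J, L, E, F, P, K]
Visit Q; enqueue H → queue [B, C, J, L, E, F, P, K, H]
Visit B → queue [C, J, L, E, F, P, K, H]
Visit C → queue [J, L, E, F, P, K, H]
Visit J → queue [L, E, F, P, K, H]
Visit L → queue [E, F, P, K, H]
Visit E → queue [F, P, K, H]
Visit F → queue [P, K, H]
Visit P → queue [K, H]
Visit K → queue [H]
Visit H → queue []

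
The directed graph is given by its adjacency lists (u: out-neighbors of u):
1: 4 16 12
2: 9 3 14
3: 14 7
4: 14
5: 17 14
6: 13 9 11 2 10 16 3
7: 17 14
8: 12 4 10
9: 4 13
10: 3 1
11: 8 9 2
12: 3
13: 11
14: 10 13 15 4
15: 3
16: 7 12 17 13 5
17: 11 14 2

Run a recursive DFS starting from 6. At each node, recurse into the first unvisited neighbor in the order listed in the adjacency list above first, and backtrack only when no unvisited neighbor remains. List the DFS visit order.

Visit 6
6 → 13
13 → 11
11 → 8
8 → 12
12 → 3
3 → 14
14 → 10
10 → 1
1 → 4
1 → 16
16 → 7
7 → 17
17 → 2
2 → 9
16 → 5
14 → 15

6 → 13 → 11 → 8 → 12 → 3 → 14 → 10 → 1 → 4 → 16 → 7 → 17 → 2 → 9 → 5 → 15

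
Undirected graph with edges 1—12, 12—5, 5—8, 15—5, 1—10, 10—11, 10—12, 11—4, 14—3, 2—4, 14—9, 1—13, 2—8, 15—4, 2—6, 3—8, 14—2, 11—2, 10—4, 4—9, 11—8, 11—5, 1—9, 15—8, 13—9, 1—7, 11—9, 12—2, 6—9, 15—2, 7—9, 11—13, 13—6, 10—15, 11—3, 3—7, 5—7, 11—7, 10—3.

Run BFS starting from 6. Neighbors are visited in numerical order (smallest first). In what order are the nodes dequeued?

6 → 2 → 9 → 13 → 4 → 8 → 11 → 12 → 14 → 15 → 1 → 7 → 10 → 3 → 5

Visit 6; enqueue 2, 9, 13 → queue [2, 9, 13]
Visit 2; enqueue 4, 8, 11, 12, 14, 15 → queue [9, 13, 4, 8, 11, 12, 14, 15]
Visit 9; enqueue 1, 7 → queue [13, 4, 8, 11, 12, 14, 15, 1, 7]
Visit 13 → queue [4, 8, 11, 12, 14, 15, 1, 7]
Visit 4; enqueue 10 → queue [8, 11, 12, 14, 15, 1, 7, 10]
Visit 8; enqueue 3, 5 → queue [11, 12, 14, 15, 1, 7, 10, 3, 5]
Visit 11 → queue [12, 14, 15, 1, 7, 10, 3, 5]
Visit 12 → queue [14, 15, 1, 7, 10, 3, 5]
Visit 14 → queue [15, 1, 7, 10, 3, 5]
Visit 15 → queue [1, 7, 10, 3, 5]
Visit 1 → queue [7, 10, 3, 5]
Visit 7 → queue [10, 3, 5]
Visit 10 → queue [3, 5]
Visit 3 → queue [5]
Visit 5 → queue []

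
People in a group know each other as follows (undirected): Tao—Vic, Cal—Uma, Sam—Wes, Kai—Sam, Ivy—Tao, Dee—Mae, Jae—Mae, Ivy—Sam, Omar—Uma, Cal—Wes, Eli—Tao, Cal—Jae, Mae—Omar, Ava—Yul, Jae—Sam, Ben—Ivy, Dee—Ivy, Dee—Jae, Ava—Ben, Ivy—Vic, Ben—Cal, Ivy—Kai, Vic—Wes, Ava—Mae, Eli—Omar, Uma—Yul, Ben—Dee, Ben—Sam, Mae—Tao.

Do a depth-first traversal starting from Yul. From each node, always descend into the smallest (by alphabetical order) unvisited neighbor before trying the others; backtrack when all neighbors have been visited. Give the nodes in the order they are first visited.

Yul, Ava, Ben, Cal, Jae, Dee, Ivy, Kai, Sam, Wes, Vic, Tao, Eli, Omar, Mae, Uma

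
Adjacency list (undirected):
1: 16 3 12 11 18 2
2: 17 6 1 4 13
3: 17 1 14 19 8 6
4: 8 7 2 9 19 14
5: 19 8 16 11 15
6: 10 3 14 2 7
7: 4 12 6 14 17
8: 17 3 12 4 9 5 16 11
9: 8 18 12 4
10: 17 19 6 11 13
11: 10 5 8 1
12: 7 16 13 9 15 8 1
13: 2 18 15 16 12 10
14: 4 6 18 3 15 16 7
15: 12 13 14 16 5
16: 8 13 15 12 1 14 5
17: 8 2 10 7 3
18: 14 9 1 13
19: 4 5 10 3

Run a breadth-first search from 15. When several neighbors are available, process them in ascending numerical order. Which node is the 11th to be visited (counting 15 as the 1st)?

7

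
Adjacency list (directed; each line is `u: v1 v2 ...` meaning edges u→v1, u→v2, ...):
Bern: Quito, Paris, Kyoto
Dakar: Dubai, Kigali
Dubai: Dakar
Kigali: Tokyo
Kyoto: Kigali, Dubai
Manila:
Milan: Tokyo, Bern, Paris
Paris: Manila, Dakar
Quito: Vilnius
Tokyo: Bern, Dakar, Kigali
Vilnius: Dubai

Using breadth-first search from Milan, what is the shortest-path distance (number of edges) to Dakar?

Level 0: Milan
Level 1: Bern, Paris, Tokyo
Level 2: Dakar, Kigali, Kyoto, Manila, Quito
Level 3: Dubai, Vilnius
Dakar first appears at level 2.

2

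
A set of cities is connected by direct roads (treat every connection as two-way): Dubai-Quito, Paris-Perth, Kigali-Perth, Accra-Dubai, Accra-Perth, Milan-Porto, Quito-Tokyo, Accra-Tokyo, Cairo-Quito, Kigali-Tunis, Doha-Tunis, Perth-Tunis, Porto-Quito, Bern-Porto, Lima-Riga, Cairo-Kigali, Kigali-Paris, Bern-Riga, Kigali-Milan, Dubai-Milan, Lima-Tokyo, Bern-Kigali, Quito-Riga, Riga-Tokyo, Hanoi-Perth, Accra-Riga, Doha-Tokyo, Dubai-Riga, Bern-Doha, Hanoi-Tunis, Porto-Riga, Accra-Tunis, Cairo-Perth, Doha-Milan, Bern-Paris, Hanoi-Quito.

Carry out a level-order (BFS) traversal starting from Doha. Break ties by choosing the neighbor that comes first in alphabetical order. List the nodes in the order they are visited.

Visit Doha; enqueue Bern, Milan, Tokyo, Tunis → queue [Bern, Milan, Tokyo, Tunis]
Visit Bern; enqueue Kigali, Paris, Porto, Riga → queue [Milan, Tokyo, Tunis, Kigali, Paris, Porto, Riga]
Visit Milan; enqueue Dubai → queue [Tokyo, Tunis, Kigali, Paris, Porto, Riga, Dubai]
Visit Tokyo; enqueue Accra, Lima, Quito → queue [Tunis, Kigali, Paris, Porto, Riga, Dubai, Accra, Lima, Quito]
Visit Tunis; enqueue Hanoi, Perth → queue [Kigali, Paris, Porto, Riga, Dubai, Accra, Lima, Quito, Hanoi, Perth]
Visit Kigali; enqueue Cairo → queue [Paris, Porto, Riga, Dubai, Accra, Lima, Quito, Hanoi, Perth, Cairo]
Visit Paris → queue [Porto, Riga, Dubai, Accra, Lima, Quito, Hanoi, Perth, Cairo]
Visit Porto → queue [Riga, Dubai, Accra, Lima, Quito, Hanoi, Perth, Cairo]
Visit Riga → queue [Dubai, Accra, Lima, Quito, Hanoi, Perth, Cairo]
Visit Dubai → queue [Accra, Lima, Quito, Hanoi, Perth, Cairo]
Visit Accra → queue [Lima, Quito, Hanoi, Perth, Cairo]
Visit Lima → queue [Quito, Hanoi, Perth, Cairo]
Visit Quito → queue [Hanoi, Perth, Cairo]
Visit Hanoi → queue [Perth, Cairo]
Visit Perth → queue [Cairo]
Visit Cairo → queue []

Doha → Bern → Milan → Tokyo → Tunis → Kigali → Paris → Porto → Riga → Dubai → Accra → Lima → Quito → Hanoi → Perth → Cairo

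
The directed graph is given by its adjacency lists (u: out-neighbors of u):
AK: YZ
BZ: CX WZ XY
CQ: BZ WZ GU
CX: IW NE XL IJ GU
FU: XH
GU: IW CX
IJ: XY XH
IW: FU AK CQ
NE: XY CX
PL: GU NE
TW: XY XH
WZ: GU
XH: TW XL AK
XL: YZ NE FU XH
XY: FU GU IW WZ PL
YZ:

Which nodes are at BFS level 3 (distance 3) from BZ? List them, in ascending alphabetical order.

AK, CQ, XH, YZ

Level 0: BZ
Level 1: CX, WZ, XY
Level 2: FU, GU, IJ, IW, NE, PL, XL
Level 3: AK, CQ, XH, YZ
Level 4: TW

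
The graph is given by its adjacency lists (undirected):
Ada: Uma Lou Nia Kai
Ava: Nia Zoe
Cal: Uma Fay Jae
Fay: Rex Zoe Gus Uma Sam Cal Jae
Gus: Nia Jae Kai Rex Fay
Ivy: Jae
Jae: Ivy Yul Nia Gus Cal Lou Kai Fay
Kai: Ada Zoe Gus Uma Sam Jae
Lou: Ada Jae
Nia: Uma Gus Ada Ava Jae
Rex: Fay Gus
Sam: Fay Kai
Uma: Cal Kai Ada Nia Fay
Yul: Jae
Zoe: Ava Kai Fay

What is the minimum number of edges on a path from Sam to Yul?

3

Level 0: Sam
Level 1: Fay, Kai
Level 2: Ada, Cal, Gus, Jae, Rex, Uma, Zoe
Level 3: Ava, Ivy, Lou, Nia, Yul
Yul first appears at level 3.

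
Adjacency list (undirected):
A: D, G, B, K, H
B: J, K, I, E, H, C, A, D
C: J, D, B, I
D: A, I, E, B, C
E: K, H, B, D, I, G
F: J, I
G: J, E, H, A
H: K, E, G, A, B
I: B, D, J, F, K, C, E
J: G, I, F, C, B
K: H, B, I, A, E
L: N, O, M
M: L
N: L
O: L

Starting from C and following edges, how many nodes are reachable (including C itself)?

11

BFS from C visits: C, J, I, D, B, G, F, K, E, A, H
Reachable nodes: 11 of 15 total.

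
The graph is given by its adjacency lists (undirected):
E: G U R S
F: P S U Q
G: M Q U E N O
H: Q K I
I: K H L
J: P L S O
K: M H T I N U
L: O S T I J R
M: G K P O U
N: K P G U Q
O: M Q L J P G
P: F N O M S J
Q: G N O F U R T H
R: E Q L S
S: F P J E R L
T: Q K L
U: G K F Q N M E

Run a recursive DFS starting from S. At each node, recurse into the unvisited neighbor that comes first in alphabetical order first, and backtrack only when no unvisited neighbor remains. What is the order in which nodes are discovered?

Visit S
S → E
E → G
G → M
M → K
K → H
H → I
I → L
L → J
J → O
O → P
P → F
F → Q
Q → N
N → U
Q → R
Q → T

S, E, G, M, K, H, I, L, J, O, P, F, Q, N, U, R, T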